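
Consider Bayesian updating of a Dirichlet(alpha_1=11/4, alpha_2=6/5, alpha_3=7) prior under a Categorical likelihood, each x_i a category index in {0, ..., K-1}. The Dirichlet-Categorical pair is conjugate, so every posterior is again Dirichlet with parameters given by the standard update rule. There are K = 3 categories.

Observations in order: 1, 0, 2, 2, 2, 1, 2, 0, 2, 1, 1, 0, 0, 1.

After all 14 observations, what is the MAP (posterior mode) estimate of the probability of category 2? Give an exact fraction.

obs 1: x=1 → posterior Dirichlet(11/4, 11/5, 7)
obs 2: x=0 → posterior Dirichlet(15/4, 11/5, 7)
obs 3: x=2 → posterior Dirichlet(15/4, 11/5, 8)
obs 4: x=2 → posterior Dirichlet(15/4, 11/5, 9)
obs 5: x=2 → posterior Dirichlet(15/4, 11/5, 10)
obs 6: x=1 → posterior Dirichlet(15/4, 16/5, 10)
obs 7: x=2 → posterior Dirichlet(15/4, 16/5, 11)
obs 8: x=0 → posterior Dirichlet(19/4, 16/5, 11)
obs 9: x=2 → posterior Dirichlet(19/4, 16/5, 12)
obs 10: x=1 → posterior Dirichlet(19/4, 21/5, 12)
obs 11: x=1 → posterior Dirichlet(19/4, 26/5, 12)
obs 12: x=0 → posterior Dirichlet(23/4, 26/5, 12)
obs 13: x=0 → posterior Dirichlet(27/4, 26/5, 12)
obs 14: x=1 → posterior Dirichlet(27/4, 31/5, 12)

220/439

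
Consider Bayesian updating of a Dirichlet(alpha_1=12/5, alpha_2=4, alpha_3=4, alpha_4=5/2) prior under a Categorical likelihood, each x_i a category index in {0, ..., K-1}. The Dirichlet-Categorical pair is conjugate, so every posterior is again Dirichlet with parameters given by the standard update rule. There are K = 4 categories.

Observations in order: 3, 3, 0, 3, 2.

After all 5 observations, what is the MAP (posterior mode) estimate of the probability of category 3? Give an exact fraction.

45/139

obs 1: x=3 → posterior Dirichlet(12/5, 4, 4, 7/2)
obs 2: x=3 → posterior Dirichlet(12/5, 4, 4, 9/2)
obs 3: x=0 → posterior Dirichlet(17/5, 4, 4, 9/2)
obs 4: x=3 → posterior Dirichlet(17/5, 4, 4, 11/2)
obs 5: x=2 → posterior Dirichlet(17/5, 4, 5, 11/2)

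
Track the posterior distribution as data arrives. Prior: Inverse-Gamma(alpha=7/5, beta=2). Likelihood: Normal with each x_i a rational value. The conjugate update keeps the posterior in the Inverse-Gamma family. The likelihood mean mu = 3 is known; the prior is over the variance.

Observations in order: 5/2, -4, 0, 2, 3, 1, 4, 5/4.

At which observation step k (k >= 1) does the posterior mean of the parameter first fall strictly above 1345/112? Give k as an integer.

k = 2

obs 1: x=5/2 → posterior Inverse-Gamma(19/10, 17/8)
obs 2: x=-4 → posterior Inverse-Gamma(12/5, 213/8)
obs 3: x=0 → posterior Inverse-Gamma(29/10, 249/8)
obs 4: x=2 → posterior Inverse-Gamma(17/5, 253/8)
obs 5: x=3 → posterior Inverse-Gamma(39/10, 253/8)
obs 6: x=1 → posterior Inverse-Gamma(22/5, 269/8)
obs 7: x=4 → posterior Inverse-Gamma(49/10, 273/8)
obs 8: x=5/4 → posterior Inverse-Gamma(27/5, 1141/32)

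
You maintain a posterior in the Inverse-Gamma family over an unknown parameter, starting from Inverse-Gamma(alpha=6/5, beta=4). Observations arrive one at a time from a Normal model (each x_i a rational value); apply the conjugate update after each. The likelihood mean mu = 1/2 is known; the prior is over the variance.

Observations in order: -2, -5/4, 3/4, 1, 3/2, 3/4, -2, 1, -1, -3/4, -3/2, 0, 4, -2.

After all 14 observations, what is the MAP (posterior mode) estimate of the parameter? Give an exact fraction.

45/16

obs 1: x=-2 → posterior Inverse-Gamma(17/10, 57/8)
obs 2: x=-5/4 → posterior Inverse-Gamma(11/5, 277/32)
obs 3: x=3/4 → posterior Inverse-Gamma(27/10, 139/16)
obs 4: x=1 → posterior Inverse-Gamma(16/5, 141/16)
obs 5: x=3/2 → posterior Inverse-Gamma(37/10, 149/16)
obs 6: x=3/4 → posterior Inverse-Gamma(21/5, 299/32)
obs 7: x=-2 → posterior Inverse-Gamma(47/10, 399/32)
obs 8: x=1 → posterior Inverse-Gamma(26/5, 403/32)
obs 9: x=-1 → posterior Inverse-Gamma(57/10, 439/32)
obs 10: x=-3/4 → posterior Inverse-Gamma(31/5, 29/2)
obs 11: x=-3/2 → posterior Inverse-Gamma(67/10, 33/2)
obs 12: x=0 → posterior Inverse-Gamma(36/5, 133/8)
obs 13: x=4 → posterior Inverse-Gamma(77/10, 91/4)
obs 14: x=-2 → posterior Inverse-Gamma(41/5, 207/8)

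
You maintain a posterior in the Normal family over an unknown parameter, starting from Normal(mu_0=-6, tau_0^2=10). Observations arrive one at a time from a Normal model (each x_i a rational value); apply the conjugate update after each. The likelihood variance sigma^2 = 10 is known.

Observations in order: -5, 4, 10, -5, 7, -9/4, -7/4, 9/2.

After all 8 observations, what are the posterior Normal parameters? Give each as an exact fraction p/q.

mu_0=11/18, tau_0^2=10/9

obs 1: x=-5 → posterior Normal(-11/2, 5)
obs 2: x=4 → posterior Normal(-7/3, 10/3)
obs 3: x=10 → posterior Normal(3/4, 5/2)
obs 4: x=-5 → posterior Normal(-2/5, 2)
obs 5: x=7 → posterior Normal(5/6, 5/3)
obs 6: x=-9/4 → posterior Normal(11/28, 10/7)
obs 7: x=-7/4 → posterior Normal(1/8, 5/4)
obs 8: x=9/2 → posterior Normal(11/18, 10/9)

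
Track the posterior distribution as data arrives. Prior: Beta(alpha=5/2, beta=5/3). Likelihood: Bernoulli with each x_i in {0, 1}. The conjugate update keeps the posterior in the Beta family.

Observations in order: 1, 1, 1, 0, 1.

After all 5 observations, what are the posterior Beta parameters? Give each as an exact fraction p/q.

obs 1: x=1 → posterior Beta(7/2, 5/3)
obs 2: x=1 → posterior Beta(9/2, 5/3)
obs 3: x=1 → posterior Beta(11/2, 5/3)
obs 4: x=0 → posterior Beta(11/2, 8/3)
obs 5: x=1 → posterior Beta(13/2, 8/3)

alpha=13/2, beta=8/3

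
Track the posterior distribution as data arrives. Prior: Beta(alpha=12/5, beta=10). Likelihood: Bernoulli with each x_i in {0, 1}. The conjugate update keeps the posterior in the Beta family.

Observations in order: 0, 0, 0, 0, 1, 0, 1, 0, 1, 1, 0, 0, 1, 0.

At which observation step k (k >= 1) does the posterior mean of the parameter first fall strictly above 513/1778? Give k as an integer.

obs 1: x=0 → posterior Beta(12/5, 11)
obs 2: x=0 → posterior Beta(12/5, 12)
obs 3: x=0 → posterior Beta(12/5, 13)
obs 4: x=0 → posterior Beta(12/5, 14)
obs 5: x=1 → posterior Beta(17/5, 14)
obs 6: x=0 → posterior Beta(17/5, 15)
obs 7: x=1 → posterior Beta(22/5, 15)
obs 8: x=0 → posterior Beta(22/5, 16)
obs 9: x=1 → posterior Beta(27/5, 16)
obs 10: x=1 → posterior Beta(32/5, 16)
obs 11: x=0 → posterior Beta(32/5, 17)
obs 12: x=0 → posterior Beta(32/5, 18)
obs 13: x=1 → posterior Beta(37/5, 18)
obs 14: x=0 → posterior Beta(37/5, 19)

k = 13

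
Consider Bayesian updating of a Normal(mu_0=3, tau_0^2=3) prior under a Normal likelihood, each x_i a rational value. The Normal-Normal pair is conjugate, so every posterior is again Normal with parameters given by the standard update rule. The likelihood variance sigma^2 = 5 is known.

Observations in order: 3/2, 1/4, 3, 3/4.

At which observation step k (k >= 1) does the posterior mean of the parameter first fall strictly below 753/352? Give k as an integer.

k = 2

obs 1: x=3/2 → posterior Normal(39/16, 15/8)
obs 2: x=1/4 → posterior Normal(81/44, 15/11)
obs 3: x=3 → posterior Normal(117/56, 15/14)
obs 4: x=3/4 → posterior Normal(63/34, 15/17)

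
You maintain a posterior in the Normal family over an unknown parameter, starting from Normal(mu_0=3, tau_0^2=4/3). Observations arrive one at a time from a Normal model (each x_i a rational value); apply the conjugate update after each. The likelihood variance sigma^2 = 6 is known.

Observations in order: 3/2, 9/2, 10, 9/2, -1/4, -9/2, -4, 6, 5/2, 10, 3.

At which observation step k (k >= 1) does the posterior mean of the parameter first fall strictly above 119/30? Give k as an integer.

k = 4

obs 1: x=3/2 → posterior Normal(30/11, 12/11)
obs 2: x=9/2 → posterior Normal(3, 12/13)
obs 3: x=10 → posterior Normal(59/15, 4/5)
obs 4: x=9/2 → posterior Normal(4, 12/17)
obs 5: x=-1/4 → posterior Normal(135/38, 12/19)
obs 6: x=-9/2 → posterior Normal(39/14, 4/7)
obs 7: x=-4 → posterior Normal(101/46, 12/23)
obs 8: x=6 → posterior Normal(5/2, 12/25)
obs 9: x=5/2 → posterior Normal(5/2, 4/9)
obs 10: x=10 → posterior Normal(175/58, 12/29)
obs 11: x=3 → posterior Normal(187/62, 12/31)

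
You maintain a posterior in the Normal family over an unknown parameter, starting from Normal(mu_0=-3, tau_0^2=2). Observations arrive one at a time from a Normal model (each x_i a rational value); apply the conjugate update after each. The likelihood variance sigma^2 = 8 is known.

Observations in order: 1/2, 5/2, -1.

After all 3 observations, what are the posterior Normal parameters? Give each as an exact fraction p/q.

obs 1: x=1/2 → posterior Normal(-23/10, 8/5)
obs 2: x=5/2 → posterior Normal(-3/2, 4/3)
obs 3: x=-1 → posterior Normal(-10/7, 8/7)

mu_0=-10/7, tau_0^2=8/7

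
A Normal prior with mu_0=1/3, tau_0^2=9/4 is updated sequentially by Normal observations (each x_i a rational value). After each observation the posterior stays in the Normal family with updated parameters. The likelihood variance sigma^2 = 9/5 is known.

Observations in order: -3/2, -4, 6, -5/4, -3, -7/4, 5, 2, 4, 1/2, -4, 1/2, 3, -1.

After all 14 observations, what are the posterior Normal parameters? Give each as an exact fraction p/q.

obs 1: x=-3/2 → posterior Normal(-37/54, 1)
obs 2: x=-4 → posterior Normal(-157/84, 9/14)
obs 3: x=6 → posterior Normal(23/114, 9/19)
obs 4: x=-5/4 → posterior Normal(-29/288, 3/8)
obs 5: x=-3 → posterior Normal(-209/348, 9/29)
obs 6: x=-7/4 → posterior Normal(-157/204, 9/34)
obs 7: x=5 → posterior Normal(-7/234, 3/13)
obs 8: x=2 → posterior Normal(53/264, 9/44)
obs 9: x=4 → posterior Normal(173/294, 9/49)
obs 10: x=1/2 → posterior Normal(47/81, 1/6)
obs 11: x=-4 → posterior Normal(34/177, 9/59)
obs 12: x=1/2 → posterior Normal(83/384, 9/64)
obs 13: x=3 → posterior Normal(173/414, 3/23)
obs 14: x=-1 → posterior Normal(143/444, 9/74)

mu_0=143/444, tau_0^2=9/74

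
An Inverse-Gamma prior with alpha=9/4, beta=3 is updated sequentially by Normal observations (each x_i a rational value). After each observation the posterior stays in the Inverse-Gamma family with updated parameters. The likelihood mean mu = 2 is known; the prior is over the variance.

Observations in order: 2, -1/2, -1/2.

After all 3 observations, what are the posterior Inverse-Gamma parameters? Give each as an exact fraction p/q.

obs 1: x=2 → posterior Inverse-Gamma(11/4, 3)
obs 2: x=-1/2 → posterior Inverse-Gamma(13/4, 49/8)
obs 3: x=-1/2 → posterior Inverse-Gamma(15/4, 37/4)

alpha=15/4, beta=37/4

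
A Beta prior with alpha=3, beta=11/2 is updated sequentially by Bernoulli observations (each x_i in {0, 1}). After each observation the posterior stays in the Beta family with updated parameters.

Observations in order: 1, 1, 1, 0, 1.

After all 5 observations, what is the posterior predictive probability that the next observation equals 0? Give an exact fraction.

obs 1: x=1 → posterior Beta(4, 11/2)
obs 2: x=1 → posterior Beta(5, 11/2)
obs 3: x=1 → posterior Beta(6, 11/2)
obs 4: x=0 → posterior Beta(6, 13/2)
obs 5: x=1 → posterior Beta(7, 13/2)

13/27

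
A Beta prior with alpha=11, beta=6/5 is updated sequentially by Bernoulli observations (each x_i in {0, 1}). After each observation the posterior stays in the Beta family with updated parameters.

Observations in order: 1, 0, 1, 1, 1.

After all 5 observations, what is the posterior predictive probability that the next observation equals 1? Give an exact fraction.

75/86

obs 1: x=1 → posterior Beta(12, 6/5)
obs 2: x=0 → posterior Beta(12, 11/5)
obs 3: x=1 → posterior Beta(13, 11/5)
obs 4: x=1 → posterior Beta(14, 11/5)
obs 5: x=1 → posterior Beta(15, 11/5)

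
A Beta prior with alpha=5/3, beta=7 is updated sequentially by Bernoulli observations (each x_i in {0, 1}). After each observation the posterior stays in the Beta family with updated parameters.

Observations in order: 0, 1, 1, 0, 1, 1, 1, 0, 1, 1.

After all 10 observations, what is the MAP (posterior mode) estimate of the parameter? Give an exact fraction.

obs 1: x=0 → posterior Beta(5/3, 8)
obs 2: x=1 → posterior Beta(8/3, 8)
obs 3: x=1 → posterior Beta(11/3, 8)
obs 4: x=0 → posterior Beta(11/3, 9)
obs 5: x=1 → posterior Beta(14/3, 9)
obs 6: x=1 → posterior Beta(17/3, 9)
obs 7: x=1 → posterior Beta(20/3, 9)
obs 8: x=0 → posterior Beta(20/3, 10)
obs 9: x=1 → posterior Beta(23/3, 10)
obs 10: x=1 → posterior Beta(26/3, 10)

23/50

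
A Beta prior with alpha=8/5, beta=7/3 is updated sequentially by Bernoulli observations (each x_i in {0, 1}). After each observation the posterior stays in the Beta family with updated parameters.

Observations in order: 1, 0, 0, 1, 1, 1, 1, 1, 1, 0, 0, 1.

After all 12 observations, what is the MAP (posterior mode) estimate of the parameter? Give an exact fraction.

129/209

obs 1: x=1 → posterior Beta(13/5, 7/3)
obs 2: x=0 → posterior Beta(13/5, 10/3)
obs 3: x=0 → posterior Beta(13/5, 13/3)
obs 4: x=1 → posterior Beta(18/5, 13/3)
obs 5: x=1 → posterior Beta(23/5, 13/3)
obs 6: x=1 → posterior Beta(28/5, 13/3)
obs 7: x=1 → posterior Beta(33/5, 13/3)
obs 8: x=1 → posterior Beta(38/5, 13/3)
obs 9: x=1 → posterior Beta(43/5, 13/3)
obs 10: x=0 → posterior Beta(43/5, 16/3)
obs 11: x=0 → posterior Beta(43/5, 19/3)
obs 12: x=1 → posterior Beta(48/5, 19/3)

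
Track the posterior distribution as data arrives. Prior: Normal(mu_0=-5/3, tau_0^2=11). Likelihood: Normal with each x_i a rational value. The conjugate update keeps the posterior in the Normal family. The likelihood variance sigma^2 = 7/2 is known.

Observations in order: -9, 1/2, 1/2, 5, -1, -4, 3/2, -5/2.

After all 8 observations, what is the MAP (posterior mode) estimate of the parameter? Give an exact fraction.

-629/549

obs 1: x=-9 → posterior Normal(-629/87, 77/29)
obs 2: x=1/2 → posterior Normal(-596/153, 77/51)
obs 3: x=1/2 → posterior Normal(-563/219, 77/73)
obs 4: x=5 → posterior Normal(-233/285, 77/95)
obs 5: x=-1 → posterior Normal(-23/27, 77/117)
obs 6: x=-4 → posterior Normal(-563/417, 77/139)
obs 7: x=3/2 → posterior Normal(-464/483, 11/23)
obs 8: x=-5/2 → posterior Normal(-629/549, 77/183)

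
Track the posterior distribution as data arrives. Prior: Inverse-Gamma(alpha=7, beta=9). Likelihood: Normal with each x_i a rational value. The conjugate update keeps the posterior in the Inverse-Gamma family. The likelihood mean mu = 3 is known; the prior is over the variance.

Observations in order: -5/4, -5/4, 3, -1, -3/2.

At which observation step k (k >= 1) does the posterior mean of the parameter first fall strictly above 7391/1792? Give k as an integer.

obs 1: x=-5/4 → posterior Inverse-Gamma(15/2, 577/32)
obs 2: x=-5/4 → posterior Inverse-Gamma(8, 433/16)
obs 3: x=3 → posterior Inverse-Gamma(17/2, 433/16)
obs 4: x=-1 → posterior Inverse-Gamma(9, 561/16)
obs 5: x=-3/2 → posterior Inverse-Gamma(19/2, 723/16)

k = 4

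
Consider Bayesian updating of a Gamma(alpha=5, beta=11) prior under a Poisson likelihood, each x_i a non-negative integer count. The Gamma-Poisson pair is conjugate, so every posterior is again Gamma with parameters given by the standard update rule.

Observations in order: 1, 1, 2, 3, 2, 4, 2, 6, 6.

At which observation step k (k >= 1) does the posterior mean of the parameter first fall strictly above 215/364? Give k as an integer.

obs 1: x=1 → posterior Gamma(6, 12)
obs 2: x=1 → posterior Gamma(7, 13)
obs 3: x=2 → posterior Gamma(9, 14)
obs 4: x=3 → posterior Gamma(12, 15)
obs 5: x=2 → posterior Gamma(14, 16)
obs 6: x=4 → posterior Gamma(18, 17)
obs 7: x=2 → posterior Gamma(20, 18)
obs 8: x=6 → posterior Gamma(26, 19)
obs 9: x=6 → posterior Gamma(32, 20)

k = 3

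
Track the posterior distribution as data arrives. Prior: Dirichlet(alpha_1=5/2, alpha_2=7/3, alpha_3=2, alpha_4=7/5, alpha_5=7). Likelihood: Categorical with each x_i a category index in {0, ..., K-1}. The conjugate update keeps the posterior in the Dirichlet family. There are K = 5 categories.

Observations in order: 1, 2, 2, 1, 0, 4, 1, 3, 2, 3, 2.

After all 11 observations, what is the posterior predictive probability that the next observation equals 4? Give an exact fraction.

240/787

obs 1: x=1 → posterior Dirichlet(5/2, 10/3, 2, 7/5, 7)
obs 2: x=2 → posterior Dirichlet(5/2, 10/3, 3, 7/5, 7)
obs 3: x=2 → posterior Dirichlet(5/2, 10/3, 4, 7/5, 7)
obs 4: x=1 → posterior Dirichlet(5/2, 13/3, 4, 7/5, 7)
obs 5: x=0 → posterior Dirichlet(7/2, 13/3, 4, 7/5, 7)
obs 6: x=4 → posterior Dirichlet(7/2, 13/3, 4, 7/5, 8)
obs 7: x=1 → posterior Dirichlet(7/2, 16/3, 4, 7/5, 8)
obs 8: x=3 → posterior Dirichlet(7/2, 16/3, 4, 12/5, 8)
obs 9: x=2 → posterior Dirichlet(7/2, 16/3, 5, 12/5, 8)
obs 10: x=3 → posterior Dirichlet(7/2, 16/3, 5, 17/5, 8)
obs 11: x=2 → posterior Dirichlet(7/2, 16/3, 6, 17/5, 8)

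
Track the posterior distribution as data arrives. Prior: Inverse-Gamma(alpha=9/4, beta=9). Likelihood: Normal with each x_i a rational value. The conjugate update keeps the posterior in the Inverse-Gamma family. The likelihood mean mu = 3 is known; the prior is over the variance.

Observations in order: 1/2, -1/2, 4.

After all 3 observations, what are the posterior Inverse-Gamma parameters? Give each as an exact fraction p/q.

obs 1: x=1/2 → posterior Inverse-Gamma(11/4, 97/8)
obs 2: x=-1/2 → posterior Inverse-Gamma(13/4, 73/4)
obs 3: x=4 → posterior Inverse-Gamma(15/4, 75/4)

alpha=15/4, beta=75/4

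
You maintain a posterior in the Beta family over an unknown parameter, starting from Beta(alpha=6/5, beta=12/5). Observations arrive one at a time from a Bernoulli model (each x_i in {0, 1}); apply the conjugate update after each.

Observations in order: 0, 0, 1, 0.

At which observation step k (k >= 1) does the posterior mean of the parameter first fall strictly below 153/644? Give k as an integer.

obs 1: x=0 → posterior Beta(6/5, 17/5)
obs 2: x=0 → posterior Beta(6/5, 22/5)
obs 3: x=1 → posterior Beta(11/5, 22/5)
obs 4: x=0 → posterior Beta(11/5, 27/5)

k = 2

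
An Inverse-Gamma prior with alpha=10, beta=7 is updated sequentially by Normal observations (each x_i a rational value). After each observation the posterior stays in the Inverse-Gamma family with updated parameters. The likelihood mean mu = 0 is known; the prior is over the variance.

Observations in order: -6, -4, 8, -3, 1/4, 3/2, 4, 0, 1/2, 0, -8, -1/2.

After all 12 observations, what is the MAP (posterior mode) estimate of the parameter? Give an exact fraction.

3549/544

obs 1: x=-6 → posterior Inverse-Gamma(21/2, 25)
obs 2: x=-4 → posterior Inverse-Gamma(11, 33)
obs 3: x=8 → posterior Inverse-Gamma(23/2, 65)
obs 4: x=-3 → posterior Inverse-Gamma(12, 139/2)
obs 5: x=1/4 → posterior Inverse-Gamma(25/2, 2225/32)
obs 6: x=3/2 → posterior Inverse-Gamma(13, 2261/32)
obs 7: x=4 → posterior Inverse-Gamma(27/2, 2517/32)
obs 8: x=0 → posterior Inverse-Gamma(14, 2517/32)
obs 9: x=1/2 → posterior Inverse-Gamma(29/2, 2521/32)
obs 10: x=0 → posterior Inverse-Gamma(15, 2521/32)
obs 11: x=-8 → posterior Inverse-Gamma(31/2, 3545/32)
obs 12: x=-1/2 → posterior Inverse-Gamma(16, 3549/32)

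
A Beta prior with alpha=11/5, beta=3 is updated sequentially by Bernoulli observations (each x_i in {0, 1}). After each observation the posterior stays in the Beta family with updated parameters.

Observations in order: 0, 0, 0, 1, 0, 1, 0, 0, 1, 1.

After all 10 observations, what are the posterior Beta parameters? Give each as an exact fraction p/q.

obs 1: x=0 → posterior Beta(11/5, 4)
obs 2: x=0 → posterior Beta(11/5, 5)
obs 3: x=0 → posterior Beta(11/5, 6)
obs 4: x=1 → posterior Beta(16/5, 6)
obs 5: x=0 → posterior Beta(16/5, 7)
obs 6: x=1 → posterior Beta(21/5, 7)
obs 7: x=0 → posterior Beta(21/5, 8)
obs 8: x=0 → posterior Beta(21/5, 9)
obs 9: x=1 → posterior Beta(26/5, 9)
obs 10: x=1 → posterior Beta(31/5, 9)

alpha=31/5, beta=9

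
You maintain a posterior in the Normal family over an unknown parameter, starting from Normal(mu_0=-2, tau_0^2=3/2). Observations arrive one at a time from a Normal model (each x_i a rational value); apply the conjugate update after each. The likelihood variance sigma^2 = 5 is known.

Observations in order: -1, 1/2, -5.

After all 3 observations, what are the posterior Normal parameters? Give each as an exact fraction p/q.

mu_0=-73/38, tau_0^2=15/19

obs 1: x=-1 → posterior Normal(-23/13, 15/13)
obs 2: x=1/2 → posterior Normal(-43/32, 15/16)
obs 3: x=-5 → posterior Normal(-73/38, 15/19)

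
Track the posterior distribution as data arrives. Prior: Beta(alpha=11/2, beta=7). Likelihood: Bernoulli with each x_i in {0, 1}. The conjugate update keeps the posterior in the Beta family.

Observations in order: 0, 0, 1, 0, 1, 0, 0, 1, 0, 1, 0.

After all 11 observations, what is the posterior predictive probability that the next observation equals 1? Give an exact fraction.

19/47

obs 1: x=0 → posterior Beta(11/2, 8)
obs 2: x=0 → posterior Beta(11/2, 9)
obs 3: x=1 → posterior Beta(13/2, 9)
obs 4: x=0 → posterior Beta(13/2, 10)
obs 5: x=1 → posterior Beta(15/2, 10)
obs 6: x=0 → posterior Beta(15/2, 11)
obs 7: x=0 → posterior Beta(15/2, 12)
obs 8: x=1 → posterior Beta(17/2, 12)
obs 9: x=0 → posterior Beta(17/2, 13)
obs 10: x=1 → posterior Beta(19/2, 13)
obs 11: x=0 → posterior Beta(19/2, 14)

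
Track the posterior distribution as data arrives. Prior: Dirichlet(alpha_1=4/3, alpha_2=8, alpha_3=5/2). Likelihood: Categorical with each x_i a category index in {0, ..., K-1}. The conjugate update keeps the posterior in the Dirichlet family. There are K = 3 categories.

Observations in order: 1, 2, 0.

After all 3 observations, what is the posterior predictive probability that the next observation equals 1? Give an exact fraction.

54/89

obs 1: x=1 → posterior Dirichlet(4/3, 9, 5/2)
obs 2: x=2 → posterior Dirichlet(4/3, 9, 7/2)
obs 3: x=0 → posterior Dirichlet(7/3, 9, 7/2)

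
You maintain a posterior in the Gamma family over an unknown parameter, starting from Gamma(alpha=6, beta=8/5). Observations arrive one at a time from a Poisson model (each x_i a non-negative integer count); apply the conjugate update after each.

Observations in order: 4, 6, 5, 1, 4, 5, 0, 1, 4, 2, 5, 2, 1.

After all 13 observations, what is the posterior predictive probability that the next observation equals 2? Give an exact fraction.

1395138321938602835818283891078226456731138882403336984560028142703673095513621952036700225/6615168777721995176686989019775185366864327794479834941858852993901403609499298781972135936

obs 1: x=4 → posterior Gamma(10, 13/5)
obs 2: x=6 → posterior Gamma(16, 18/5)
obs 3: x=5 → posterior Gamma(21, 23/5)
obs 4: x=1 → posterior Gamma(22, 28/5)
obs 5: x=4 → posterior Gamma(26, 33/5)
obs 6: x=5 → posterior Gamma(31, 38/5)
obs 7: x=0 → posterior Gamma(31, 43/5)
obs 8: x=1 → posterior Gamma(32, 48/5)
obs 9: x=4 → posterior Gamma(36, 53/5)
obs 10: x=2 → posterior Gamma(38, 58/5)
obs 11: x=5 → posterior Gamma(43, 63/5)
obs 12: x=2 → posterior Gamma(45, 68/5)
obs 13: x=1 → posterior Gamma(46, 73/5)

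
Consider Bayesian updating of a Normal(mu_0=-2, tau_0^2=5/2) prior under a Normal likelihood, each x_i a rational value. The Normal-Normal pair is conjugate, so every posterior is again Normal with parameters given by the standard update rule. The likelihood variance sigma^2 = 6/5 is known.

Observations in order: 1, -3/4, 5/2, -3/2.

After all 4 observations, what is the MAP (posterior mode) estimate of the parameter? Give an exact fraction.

29/448

obs 1: x=1 → posterior Normal(1/37, 30/37)
obs 2: x=-3/4 → posterior Normal(-71/248, 15/31)
obs 3: x=5/2 → posterior Normal(179/348, 10/29)
obs 4: x=-3/2 → posterior Normal(29/448, 15/56)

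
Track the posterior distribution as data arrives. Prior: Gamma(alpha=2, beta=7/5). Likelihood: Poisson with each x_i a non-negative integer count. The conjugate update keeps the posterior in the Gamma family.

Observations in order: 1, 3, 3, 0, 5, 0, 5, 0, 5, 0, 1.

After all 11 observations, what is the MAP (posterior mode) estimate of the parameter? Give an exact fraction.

obs 1: x=1 → posterior Gamma(3, 12/5)
obs 2: x=3 → posterior Gamma(6, 17/5)
obs 3: x=3 → posterior Gamma(9, 22/5)
obs 4: x=0 → posterior Gamma(9, 27/5)
obs 5: x=5 → posterior Gamma(14, 32/5)
obs 6: x=0 → posterior Gamma(14, 37/5)
obs 7: x=5 → posterior Gamma(19, 42/5)
obs 8: x=0 → posterior Gamma(19, 47/5)
obs 9: x=5 → posterior Gamma(24, 52/5)
obs 10: x=0 → posterior Gamma(24, 57/5)
obs 11: x=1 → posterior Gamma(25, 62/5)

60/31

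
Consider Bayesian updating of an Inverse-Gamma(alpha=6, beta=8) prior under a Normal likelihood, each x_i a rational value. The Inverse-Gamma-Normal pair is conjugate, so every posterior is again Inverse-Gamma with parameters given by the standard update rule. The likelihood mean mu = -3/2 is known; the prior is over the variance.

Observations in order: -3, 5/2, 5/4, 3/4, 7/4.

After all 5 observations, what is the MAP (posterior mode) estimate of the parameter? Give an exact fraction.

919/304

obs 1: x=-3 → posterior Inverse-Gamma(13/2, 73/8)
obs 2: x=5/2 → posterior Inverse-Gamma(7, 137/8)
obs 3: x=5/4 → posterior Inverse-Gamma(15/2, 669/32)
obs 4: x=3/4 → posterior Inverse-Gamma(8, 375/16)
obs 5: x=7/4 → posterior Inverse-Gamma(17/2, 919/32)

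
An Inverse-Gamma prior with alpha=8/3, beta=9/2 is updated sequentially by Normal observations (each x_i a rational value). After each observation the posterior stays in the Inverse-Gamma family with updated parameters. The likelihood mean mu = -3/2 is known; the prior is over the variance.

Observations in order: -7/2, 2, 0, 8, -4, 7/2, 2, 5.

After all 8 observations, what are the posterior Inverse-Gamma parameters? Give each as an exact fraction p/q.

alpha=20/3, beta=407/4

obs 1: x=-7/2 → posterior Inverse-Gamma(19/6, 13/2)
obs 2: x=2 → posterior Inverse-Gamma(11/3, 101/8)
obs 3: x=0 → posterior Inverse-Gamma(25/6, 55/4)
obs 4: x=8 → posterior Inverse-Gamma(14/3, 471/8)
obs 5: x=-4 → posterior Inverse-Gamma(31/6, 62)
obs 6: x=7/2 → posterior Inverse-Gamma(17/3, 149/2)
obs 7: x=2 → posterior Inverse-Gamma(37/6, 645/8)
obs 8: x=5 → posterior Inverse-Gamma(20/3, 407/4)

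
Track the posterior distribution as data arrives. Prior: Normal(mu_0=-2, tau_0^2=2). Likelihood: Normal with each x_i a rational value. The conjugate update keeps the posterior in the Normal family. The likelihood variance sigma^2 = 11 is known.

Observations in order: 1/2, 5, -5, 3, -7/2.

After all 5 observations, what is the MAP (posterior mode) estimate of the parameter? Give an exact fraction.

-22/21

obs 1: x=1/2 → posterior Normal(-21/13, 22/13)
obs 2: x=5 → posterior Normal(-11/15, 22/15)
obs 3: x=-5 → posterior Normal(-21/17, 22/17)
obs 4: x=3 → posterior Normal(-15/19, 22/19)
obs 5: x=-7/2 → posterior Normal(-22/21, 22/21)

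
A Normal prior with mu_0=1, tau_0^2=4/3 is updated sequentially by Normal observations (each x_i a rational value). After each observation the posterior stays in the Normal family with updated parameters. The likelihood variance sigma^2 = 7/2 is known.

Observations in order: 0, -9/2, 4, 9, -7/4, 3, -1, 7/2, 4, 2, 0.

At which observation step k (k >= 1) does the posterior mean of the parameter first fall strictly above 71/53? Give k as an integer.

obs 1: x=0 → posterior Normal(21/29, 28/29)
obs 2: x=-9/2 → posterior Normal(-15/37, 28/37)
obs 3: x=4 → posterior Normal(17/45, 28/45)
obs 4: x=9 → posterior Normal(89/53, 28/53)
obs 5: x=-7/4 → posterior Normal(75/61, 28/61)
obs 6: x=3 → posterior Normal(33/23, 28/69)
obs 7: x=-1 → posterior Normal(13/11, 4/11)
obs 8: x=7/2 → posterior Normal(7/5, 28/85)
obs 9: x=4 → posterior Normal(151/93, 28/93)
obs 10: x=2 → posterior Normal(167/101, 28/101)
obs 11: x=0 → posterior Normal(167/109, 28/109)

k = 4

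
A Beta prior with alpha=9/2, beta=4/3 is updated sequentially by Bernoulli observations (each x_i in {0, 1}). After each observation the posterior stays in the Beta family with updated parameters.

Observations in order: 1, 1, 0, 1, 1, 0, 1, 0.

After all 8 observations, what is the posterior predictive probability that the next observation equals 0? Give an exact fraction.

26/83

obs 1: x=1 → posterior Beta(11/2, 4/3)
obs 2: x=1 → posterior Beta(13/2, 4/3)
obs 3: x=0 → posterior Beta(13/2, 7/3)
obs 4: x=1 → posterior Beta(15/2, 7/3)
obs 5: x=1 → posterior Beta(17/2, 7/3)
obs 6: x=0 → posterior Beta(17/2, 10/3)
obs 7: x=1 → posterior Beta(19/2, 10/3)
obs 8: x=0 → posterior Beta(19/2, 13/3)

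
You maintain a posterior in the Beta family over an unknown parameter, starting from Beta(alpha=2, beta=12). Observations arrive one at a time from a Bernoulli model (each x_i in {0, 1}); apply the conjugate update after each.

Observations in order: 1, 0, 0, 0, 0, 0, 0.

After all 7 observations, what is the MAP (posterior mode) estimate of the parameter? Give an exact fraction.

2/19

obs 1: x=1 → posterior Beta(3, 12)
obs 2: x=0 → posterior Beta(3, 13)
obs 3: x=0 → posterior Beta(3, 14)
obs 4: x=0 → posterior Beta(3, 15)
obs 5: x=0 → posterior Beta(3, 16)
obs 6: x=0 → posterior Beta(3, 17)
obs 7: x=0 → posterior Beta(3, 18)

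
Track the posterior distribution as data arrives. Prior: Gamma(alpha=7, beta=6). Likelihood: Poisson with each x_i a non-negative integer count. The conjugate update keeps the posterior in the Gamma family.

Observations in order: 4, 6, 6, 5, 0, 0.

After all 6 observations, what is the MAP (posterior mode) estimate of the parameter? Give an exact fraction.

obs 1: x=4 → posterior Gamma(11, 7)
obs 2: x=6 → posterior Gamma(17, 8)
obs 3: x=6 → posterior Gamma(23, 9)
obs 4: x=5 → posterior Gamma(28, 10)
obs 5: x=0 → posterior Gamma(28, 11)
obs 6: x=0 → posterior Gamma(28, 12)

9/4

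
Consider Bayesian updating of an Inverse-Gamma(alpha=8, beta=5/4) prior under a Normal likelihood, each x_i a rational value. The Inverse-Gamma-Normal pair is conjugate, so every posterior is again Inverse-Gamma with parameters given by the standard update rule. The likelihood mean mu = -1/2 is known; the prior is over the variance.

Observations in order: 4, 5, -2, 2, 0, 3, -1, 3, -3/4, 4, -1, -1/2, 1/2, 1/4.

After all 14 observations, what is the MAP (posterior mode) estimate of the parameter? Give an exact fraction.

869/256

obs 1: x=4 → posterior Inverse-Gamma(17/2, 91/8)
obs 2: x=5 → posterior Inverse-Gamma(9, 53/2)
obs 3: x=-2 → posterior Inverse-Gamma(19/2, 221/8)
obs 4: x=2 → posterior Inverse-Gamma(10, 123/4)
obs 5: x=0 → posterior Inverse-Gamma(21/2, 247/8)
obs 6: x=3 → posterior Inverse-Gamma(11, 37)
obs 7: x=-1 → posterior Inverse-Gamma(23/2, 297/8)
obs 8: x=3 → posterior Inverse-Gamma(12, 173/4)
obs 9: x=-3/4 → posterior Inverse-Gamma(25/2, 1385/32)
obs 10: x=4 → posterior Inverse-Gamma(13, 1709/32)
obs 11: x=-1 → posterior Inverse-Gamma(27/2, 1713/32)
obs 12: x=-1/2 → posterior Inverse-Gamma(14, 1713/32)
obs 13: x=1/2 → posterior Inverse-Gamma(29/2, 1729/32)
obs 14: x=1/4 → posterior Inverse-Gamma(15, 869/16)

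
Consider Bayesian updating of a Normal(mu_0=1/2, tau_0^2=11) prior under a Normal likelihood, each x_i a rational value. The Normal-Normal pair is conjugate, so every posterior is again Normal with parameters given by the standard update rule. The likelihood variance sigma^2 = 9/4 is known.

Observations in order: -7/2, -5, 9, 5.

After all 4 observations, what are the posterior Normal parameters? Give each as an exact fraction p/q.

obs 1: x=-7/2 → posterior Normal(-299/106, 99/53)
obs 2: x=-5 → posterior Normal(-739/194, 99/97)
obs 3: x=9 → posterior Normal(53/282, 33/47)
obs 4: x=5 → posterior Normal(493/370, 99/185)

mu_0=493/370, tau_0^2=99/185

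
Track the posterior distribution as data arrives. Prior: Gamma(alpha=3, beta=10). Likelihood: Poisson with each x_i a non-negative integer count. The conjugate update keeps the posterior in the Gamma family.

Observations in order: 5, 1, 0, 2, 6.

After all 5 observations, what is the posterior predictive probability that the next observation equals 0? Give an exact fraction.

98526125335693359375/295147905179352825856

obs 1: x=5 → posterior Gamma(8, 11)
obs 2: x=1 → posterior Gamma(9, 12)
obs 3: x=0 → posterior Gamma(9, 13)
obs 4: x=2 → posterior Gamma(11, 14)
obs 5: x=6 → posterior Gamma(17, 15)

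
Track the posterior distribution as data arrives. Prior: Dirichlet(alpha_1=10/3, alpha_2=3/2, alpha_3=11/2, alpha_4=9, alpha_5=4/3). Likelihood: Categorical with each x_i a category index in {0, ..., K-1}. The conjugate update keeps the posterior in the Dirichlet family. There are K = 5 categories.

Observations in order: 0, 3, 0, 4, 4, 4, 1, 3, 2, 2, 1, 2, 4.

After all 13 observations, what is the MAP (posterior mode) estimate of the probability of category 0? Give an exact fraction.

obs 1: x=0 → posterior Dirichlet(13/3, 3/2, 11/2, 9, 4/3)
obs 2: x=3 → posterior Dirichlet(13/3, 3/2, 11/2, 10, 4/3)
obs 3: x=0 → posterior Dirichlet(16/3, 3/2, 11/2, 10, 4/3)
obs 4: x=4 → posterior Dirichlet(16/3, 3/2, 11/2, 10, 7/3)
obs 5: x=4 → posterior Dirichlet(16/3, 3/2, 11/2, 10, 10/3)
obs 6: x=4 → posterior Dirichlet(16/3, 3/2, 11/2, 10, 13/3)
obs 7: x=1 → posterior Dirichlet(16/3, 5/2, 11/2, 10, 13/3)
obs 8: x=3 → posterior Dirichlet(16/3, 5/2, 11/2, 11, 13/3)
obs 9: x=2 → posterior Dirichlet(16/3, 5/2, 13/2, 11, 13/3)
obs 10: x=2 → posterior Dirichlet(16/3, 5/2, 15/2, 11, 13/3)
obs 11: x=1 → posterior Dirichlet(16/3, 7/2, 15/2, 11, 13/3)
obs 12: x=2 → posterior Dirichlet(16/3, 7/2, 17/2, 11, 13/3)
obs 13: x=4 → posterior Dirichlet(16/3, 7/2, 17/2, 11, 16/3)

13/86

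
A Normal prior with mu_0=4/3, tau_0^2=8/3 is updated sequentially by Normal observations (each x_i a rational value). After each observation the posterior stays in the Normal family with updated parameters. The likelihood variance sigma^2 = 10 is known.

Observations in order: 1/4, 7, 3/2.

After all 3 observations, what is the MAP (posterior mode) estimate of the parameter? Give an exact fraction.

obs 1: x=1/4 → posterior Normal(21/19, 40/19)
obs 2: x=7 → posterior Normal(49/23, 40/23)
obs 3: x=3/2 → posterior Normal(55/27, 40/27)

55/27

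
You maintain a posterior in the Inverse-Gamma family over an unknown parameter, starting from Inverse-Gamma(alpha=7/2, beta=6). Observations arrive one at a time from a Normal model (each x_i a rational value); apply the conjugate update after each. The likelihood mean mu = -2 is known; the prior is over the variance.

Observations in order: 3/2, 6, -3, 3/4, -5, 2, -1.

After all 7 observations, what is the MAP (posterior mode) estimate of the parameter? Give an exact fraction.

obs 1: x=3/2 → posterior Inverse-Gamma(4, 97/8)
obs 2: x=6 → posterior Inverse-Gamma(9/2, 353/8)
obs 3: x=-3 → posterior Inverse-Gamma(5, 357/8)
obs 4: x=3/4 → posterior Inverse-Gamma(11/2, 1549/32)
obs 5: x=-5 → posterior Inverse-Gamma(6, 1693/32)
obs 6: x=2 → posterior Inverse-Gamma(13/2, 1949/32)
obs 7: x=-1 → posterior Inverse-Gamma(7, 1965/32)

1965/256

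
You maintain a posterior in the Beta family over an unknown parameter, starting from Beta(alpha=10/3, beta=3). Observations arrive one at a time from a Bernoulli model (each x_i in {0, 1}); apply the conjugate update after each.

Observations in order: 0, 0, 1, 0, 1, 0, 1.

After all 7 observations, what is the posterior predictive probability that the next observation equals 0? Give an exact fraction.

21/40

obs 1: x=0 → posterior Beta(10/3, 4)
obs 2: x=0 → posterior Beta(10/3, 5)
obs 3: x=1 → posterior Beta(13/3, 5)
obs 4: x=0 → posterior Beta(13/3, 6)
obs 5: x=1 → posterior Beta(16/3, 6)
obs 6: x=0 → posterior Beta(16/3, 7)
obs 7: x=1 → posterior Beta(19/3, 7)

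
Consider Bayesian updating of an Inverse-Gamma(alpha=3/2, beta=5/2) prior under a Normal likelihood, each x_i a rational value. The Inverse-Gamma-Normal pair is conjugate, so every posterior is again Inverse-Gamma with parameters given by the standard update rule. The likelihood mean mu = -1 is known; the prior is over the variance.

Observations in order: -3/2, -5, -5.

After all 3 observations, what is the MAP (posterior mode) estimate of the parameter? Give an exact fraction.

obs 1: x=-3/2 → posterior Inverse-Gamma(2, 21/8)
obs 2: x=-5 → posterior Inverse-Gamma(5/2, 85/8)
obs 3: x=-5 → posterior Inverse-Gamma(3, 149/8)

149/32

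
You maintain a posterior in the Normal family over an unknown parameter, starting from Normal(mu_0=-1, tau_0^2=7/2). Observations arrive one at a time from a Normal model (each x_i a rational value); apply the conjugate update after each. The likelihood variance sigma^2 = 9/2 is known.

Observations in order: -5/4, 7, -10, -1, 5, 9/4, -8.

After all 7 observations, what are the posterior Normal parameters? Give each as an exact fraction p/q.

obs 1: x=-5/4 → posterior Normal(-71/64, 63/32)
obs 2: x=7 → posterior Normal(125/92, 63/46)
obs 3: x=-10 → posterior Normal(-31/24, 21/20)
obs 4: x=-1 → posterior Normal(-183/148, 63/74)
obs 5: x=5 → posterior Normal(-43/176, 63/88)
obs 6: x=9/4 → posterior Normal(5/51, 21/34)
obs 7: x=-8 → posterior Normal(-51/58, 63/116)

mu_0=-51/58, tau_0^2=63/116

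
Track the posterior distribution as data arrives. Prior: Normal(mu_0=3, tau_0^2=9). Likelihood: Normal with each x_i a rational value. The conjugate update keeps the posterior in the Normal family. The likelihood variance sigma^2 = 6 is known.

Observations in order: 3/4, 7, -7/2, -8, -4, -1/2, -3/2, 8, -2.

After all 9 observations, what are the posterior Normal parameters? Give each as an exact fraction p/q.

obs 1: x=3/4 → posterior Normal(33/20, 18/5)
obs 2: x=7 → posterior Normal(117/32, 9/4)
obs 3: x=-7/2 → posterior Normal(75/44, 18/11)
obs 4: x=-8 → posterior Normal(-3/8, 9/7)
obs 5: x=-4 → posterior Normal(-69/68, 18/17)
obs 6: x=-1/2 → posterior Normal(-15/16, 9/10)
obs 7: x=-3/2 → posterior Normal(-93/92, 18/23)
obs 8: x=8 → posterior Normal(3/104, 9/13)
obs 9: x=-2 → posterior Normal(-21/116, 18/29)

mu_0=-21/116, tau_0^2=18/29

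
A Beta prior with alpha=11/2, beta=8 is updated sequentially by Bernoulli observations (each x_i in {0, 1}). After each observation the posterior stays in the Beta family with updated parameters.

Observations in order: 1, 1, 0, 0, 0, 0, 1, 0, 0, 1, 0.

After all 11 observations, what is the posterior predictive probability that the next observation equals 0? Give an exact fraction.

obs 1: x=1 → posterior Beta(13/2, 8)
obs 2: x=1 → posterior Beta(15/2, 8)
obs 3: x=0 → posterior Beta(15/2, 9)
obs 4: x=0 → posterior Beta(15/2, 10)
obs 5: x=0 → posterior Beta(15/2, 11)
obs 6: x=0 → posterior Beta(15/2, 12)
obs 7: x=1 → posterior Beta(17/2, 12)
obs 8: x=0 → posterior Beta(17/2, 13)
obs 9: x=0 → posterior Beta(17/2, 14)
obs 10: x=1 → posterior Beta(19/2, 14)
obs 11: x=0 → posterior Beta(19/2, 15)

30/49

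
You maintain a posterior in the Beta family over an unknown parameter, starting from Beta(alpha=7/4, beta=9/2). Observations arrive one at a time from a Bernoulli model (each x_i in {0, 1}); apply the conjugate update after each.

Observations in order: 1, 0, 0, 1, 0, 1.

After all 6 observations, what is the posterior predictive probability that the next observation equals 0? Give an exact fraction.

obs 1: x=1 → posterior Beta(11/4, 9/2)
obs 2: x=0 → posterior Beta(11/4, 11/2)
obs 3: x=0 → posterior Beta(11/4, 13/2)
obs 4: x=1 → posterior Beta(15/4, 13/2)
obs 5: x=0 → posterior Beta(15/4, 15/2)
obs 6: x=1 → posterior Beta(19/4, 15/2)

30/49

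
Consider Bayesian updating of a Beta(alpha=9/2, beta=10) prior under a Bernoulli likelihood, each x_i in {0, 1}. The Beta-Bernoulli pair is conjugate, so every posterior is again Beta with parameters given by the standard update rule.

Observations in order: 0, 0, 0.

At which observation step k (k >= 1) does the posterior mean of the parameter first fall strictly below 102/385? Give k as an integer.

obs 1: x=0 → posterior Beta(9/2, 11)
obs 2: x=0 → posterior Beta(9/2, 12)
obs 3: x=0 → posterior Beta(9/2, 13)

k = 3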